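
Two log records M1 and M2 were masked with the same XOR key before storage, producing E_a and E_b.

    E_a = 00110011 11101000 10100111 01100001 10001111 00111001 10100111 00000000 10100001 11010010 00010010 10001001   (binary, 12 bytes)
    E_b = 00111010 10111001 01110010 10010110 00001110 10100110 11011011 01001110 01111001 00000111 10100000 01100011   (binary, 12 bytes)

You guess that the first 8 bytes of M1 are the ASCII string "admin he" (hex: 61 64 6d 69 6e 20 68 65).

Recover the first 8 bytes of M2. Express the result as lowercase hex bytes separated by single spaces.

First, E_a ⊕ E_b = (M1 ⊕ K) ⊕ (M2 ⊕ K) = M1 ⊕ M2, so the key drops out. Then M2 = (M1 ⊕ M2) ⊕ M1 over the first 8 bytes.
byte 0: (33 xor 3a) xor 61 = 09 xor 61 = 68
byte 1: (e8 xor b9) xor 64 = 51 xor 64 = 35
byte 2: (a7 xor 72) xor 6d = d5 xor 6d = b8
byte 3: (61 xor 96) xor 69 = f7 xor 69 = 9e
byte 4: (8f xor 0e) xor 6e = 81 xor 6e = ef
byte 5: (39 xor a6) xor 20 = 9f xor 20 = bf
byte 6: (a7 xor db) xor 68 = 7c xor 68 = 14
byte 7: (00 xor 4e) xor 65 = 4e xor 65 = 2b

68 35 b8 9e ef bf 14 2b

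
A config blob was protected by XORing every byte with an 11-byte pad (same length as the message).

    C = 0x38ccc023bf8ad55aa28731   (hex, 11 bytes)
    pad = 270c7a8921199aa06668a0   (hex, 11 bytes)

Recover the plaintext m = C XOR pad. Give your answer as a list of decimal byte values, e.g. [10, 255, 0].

byte 0:  56 xor  39 =  31
byte 1: 204 xor  12 = 192
byte 2: 192 xor 122 = 186
byte 3:  35 xor 137 = 170
byte 4: 191 xor  33 = 158
byte 5: 138 xor  25 = 147
byte 6: 213 xor 154 =  79
byte 7:  90 xor 160 = 250
byte 8: 162 xor 102 = 196
byte 9: 135 xor 104 = 239
byte 10:  49 xor 160 = 145

[31, 192, 186, 170, 158, 147, 79, 250, 196, 239, 145]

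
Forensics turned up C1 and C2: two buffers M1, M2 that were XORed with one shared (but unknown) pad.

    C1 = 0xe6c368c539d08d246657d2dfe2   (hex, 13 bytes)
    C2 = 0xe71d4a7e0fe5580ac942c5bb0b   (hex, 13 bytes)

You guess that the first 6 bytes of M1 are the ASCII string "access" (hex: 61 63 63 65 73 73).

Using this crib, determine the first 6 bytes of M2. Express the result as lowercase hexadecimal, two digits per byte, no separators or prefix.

First, C1 ⊕ C2 = (M1 ⊕ K) ⊕ (M2 ⊕ K) = M1 ⊕ M2, so the key drops out. Then M2 = (M1 ⊕ M2) ⊕ M1 over the first 6 bytes.
byte 0: (e6 XOR e7) XOR 61 = 01 XOR 61 = 60
byte 1: (c3 XOR 1d) XOR 63 = de XOR 63 = bd
byte 2: (68 XOR 4a) XOR 63 = 22 XOR 63 = 41
byte 3: (c5 XOR 7e) XOR 65 = bb XOR 65 = de
byte 4: (39 XOR 0f) XOR 73 = 36 XOR 73 = 45
byte 5: (d0 XOR e5) XOR 73 = 35 XOR 73 = 46

60bd41de4546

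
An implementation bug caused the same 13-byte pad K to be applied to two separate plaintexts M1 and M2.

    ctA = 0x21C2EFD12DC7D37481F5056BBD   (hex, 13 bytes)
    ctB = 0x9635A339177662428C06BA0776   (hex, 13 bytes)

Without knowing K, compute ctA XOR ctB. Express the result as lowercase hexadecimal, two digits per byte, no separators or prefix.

b7f74ce83ab1b1360df3bf6ccb

ctA ⊕ ctB = (M1 ⊕ K) ⊕ (M2 ⊕ K) = M1 ⊕ M2 — the shared key cancels under XOR.
00100001 xor 10010110 = 10110111
11000010 xor 00110101 = 11110111
11101111 xor 10100011 = 01001100
11010001 xor 00111001 = 11101000
00101101 xor 00010111 = 00111010
11000111 xor 01110110 = 10110001
11010011 xor 01100010 = 10110001
01110100 xor 01000010 = 00110110
10000001 xor 10001100 = 00001101
11110101 xor 00000110 = 11110011
00000101 xor 10111010 = 10111111
01101011 xor 00000111 = 01101100
10111101 xor 01110110 = 11001011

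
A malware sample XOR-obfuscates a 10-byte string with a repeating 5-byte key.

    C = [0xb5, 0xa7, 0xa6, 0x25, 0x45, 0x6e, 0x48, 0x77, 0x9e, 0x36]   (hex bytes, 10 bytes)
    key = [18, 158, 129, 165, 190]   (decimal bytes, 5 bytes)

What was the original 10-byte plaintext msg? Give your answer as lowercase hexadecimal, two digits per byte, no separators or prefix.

a7392780fb7cd6f63b88

The 5-byte key repeats, so the effective keystream is 12 9e 81 a5 be 12 9e 81 a5 be.
byte 0: b5 ⊕ 12 = a7
byte 1: a7 ⊕ 9e = 39
byte 2: a6 ⊕ 81 = 27
byte 3: 25 ⊕ a5 = 80
byte 4: 45 ⊕ be = fb
byte 5: 6e ⊕ 12 = 7c
byte 6: 48 ⊕ 9e = d6
byte 7: 77 ⊕ 81 = f6
byte 8: 9e ⊕ a5 = 3b
byte 9: 36 ⊕ be = 88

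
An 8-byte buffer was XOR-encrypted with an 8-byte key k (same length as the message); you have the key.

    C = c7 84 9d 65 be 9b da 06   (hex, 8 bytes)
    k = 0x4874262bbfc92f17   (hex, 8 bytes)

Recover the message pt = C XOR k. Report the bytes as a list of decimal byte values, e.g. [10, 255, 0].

XOR is its own inverse, so applying the key byte-wise gives the result directly.
199 xor  72 = 143
132 xor 116 = 240
157 xor  38 = 187
101 xor  43 =  78
190 xor 191 =   1
155 xor 201 =  82
218 xor  47 = 245
  6 xor  23 =  17

[143, 240, 187, 78, 1, 82, 245, 17]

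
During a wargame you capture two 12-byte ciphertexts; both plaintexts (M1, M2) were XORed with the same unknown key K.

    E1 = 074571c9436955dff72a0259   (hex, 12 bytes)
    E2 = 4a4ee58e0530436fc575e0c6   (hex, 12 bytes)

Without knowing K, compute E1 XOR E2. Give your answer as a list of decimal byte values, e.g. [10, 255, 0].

E1 ⊕ E2 = (M1 ⊕ K) ⊕ (M2 ⊕ K) = M1 ⊕ M2 — the shared key cancels under XOR.
07 ^ 4a = 4d
45 ^ 4e = 0b
71 ^ e5 = 94
c9 ^ 8e = 47
43 ^ 05 = 46
69 ^ 30 = 59
55 ^ 43 = 16
df ^ 6f = b0
f7 ^ c5 = 32
2a ^ 75 = 5f
02 ^ e0 = e2
59 ^ c6 = 9f

[77, 11, 148, 71, 70, 89, 22, 176, 50, 95, 226, 159]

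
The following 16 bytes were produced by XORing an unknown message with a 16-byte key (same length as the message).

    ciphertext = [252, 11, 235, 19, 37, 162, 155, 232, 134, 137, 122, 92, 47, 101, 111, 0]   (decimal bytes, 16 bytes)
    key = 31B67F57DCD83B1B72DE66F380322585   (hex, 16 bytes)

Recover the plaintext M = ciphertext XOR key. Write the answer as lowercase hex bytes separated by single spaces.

XOR is its own inverse, so applying the key byte-wise gives the result directly.
fc ^ 31 = cd
0b ^ b6 = bd
eb ^ 7f = 94
13 ^ 57 = 44
25 ^ dc = f9
a2 ^ d8 = 7a
9b ^ 3b = a0
e8 ^ 1b = f3
86 ^ 72 = f4
89 ^ de = 57
7a ^ 66 = 1c
5c ^ f3 = af
2f ^ 80 = af
65 ^ 32 = 57
6f ^ 25 = 4a
00 ^ 85 = 85

cd bd 94 44 f9 7a a0 f3 f4 57 1c af af 57 4a 85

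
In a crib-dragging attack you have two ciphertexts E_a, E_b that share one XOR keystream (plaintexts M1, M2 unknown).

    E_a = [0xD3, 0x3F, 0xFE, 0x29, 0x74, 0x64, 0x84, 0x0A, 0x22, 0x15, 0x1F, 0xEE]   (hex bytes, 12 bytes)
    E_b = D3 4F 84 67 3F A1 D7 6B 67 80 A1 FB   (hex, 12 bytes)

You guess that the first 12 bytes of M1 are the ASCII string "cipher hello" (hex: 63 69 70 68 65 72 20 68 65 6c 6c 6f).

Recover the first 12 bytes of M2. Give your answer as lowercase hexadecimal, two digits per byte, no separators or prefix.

63190a262eb7730920f9d27a

First, E_a ⊕ E_b = (M1 ⊕ K) ⊕ (M2 ⊕ K) = M1 ⊕ M2, so the key drops out. Then M2 = (M1 ⊕ M2) ⊕ M1 over the first 12 bytes.
byte 0: (d3 xor d3) xor 63 = 00 xor 63 = 63
byte 1: (3f xor 4f) xor 69 = 70 xor 69 = 19
byte 2: (fe xor 84) xor 70 = 7a xor 70 = 0a
byte 3: (29 xor 67) xor 68 = 4e xor 68 = 26
byte 4: (74 xor 3f) xor 65 = 4b xor 65 = 2e
byte 5: (64 xor a1) xor 72 = c5 xor 72 = b7
byte 6: (84 xor d7) xor 20 = 53 xor 20 = 73
byte 7: (0a xor 6b) xor 68 = 61 xor 68 = 09
byte 8: (22 xor 67) xor 65 = 45 xor 65 = 20
byte 9: (15 xor 80) xor 6c = 95 xor 6c = f9
byte 10: (1f xor a1) xor 6c = be xor 6c = d2
byte 11: (ee xor fb) xor 6f = 15 xor 6f = 7a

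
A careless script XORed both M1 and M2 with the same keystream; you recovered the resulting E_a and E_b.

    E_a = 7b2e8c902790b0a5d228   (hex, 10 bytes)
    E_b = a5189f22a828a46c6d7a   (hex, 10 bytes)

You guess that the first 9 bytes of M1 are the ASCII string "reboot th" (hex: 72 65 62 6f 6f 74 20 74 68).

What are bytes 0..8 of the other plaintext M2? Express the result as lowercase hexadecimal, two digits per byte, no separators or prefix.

First, E_a ⊕ E_b = (M1 ⊕ K) ⊕ (M2 ⊕ K) = M1 ⊕ M2, so the key drops out. Then M2 = (M1 ⊕ M2) ⊕ M1 over the first 9 bytes.
byte 0: (7b ⊕ a5) ⊕ 72 = de ⊕ 72 = ac
byte 1: (2e ⊕ 18) ⊕ 65 = 36 ⊕ 65 = 53
byte 2: (8c ⊕ 9f) ⊕ 62 = 13 ⊕ 62 = 71
byte 3: (90 ⊕ 22) ⊕ 6f = b2 ⊕ 6f = dd
byte 4: (27 ⊕ a8) ⊕ 6f = 8f ⊕ 6f = e0
byte 5: (90 ⊕ 28) ⊕ 74 = b8 ⊕ 74 = cc
byte 6: (b0 ⊕ a4) ⊕ 20 = 14 ⊕ 20 = 34
byte 7: (a5 ⊕ 6c) ⊕ 74 = c9 ⊕ 74 = bd
byte 8: (d2 ⊕ 6d) ⊕ 68 = bf ⊕ 68 = d7

ac5371dde0cc34bdd7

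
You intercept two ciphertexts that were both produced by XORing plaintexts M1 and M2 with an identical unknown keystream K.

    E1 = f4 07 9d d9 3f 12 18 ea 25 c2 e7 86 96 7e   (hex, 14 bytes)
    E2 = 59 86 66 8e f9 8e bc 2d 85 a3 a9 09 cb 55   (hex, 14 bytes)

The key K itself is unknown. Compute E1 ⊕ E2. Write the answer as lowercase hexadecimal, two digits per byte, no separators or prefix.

ad81fb57c69ca4c7a0614e8f5d2b

E1 ⊕ E2 = (M1 ⊕ K) ⊕ (M2 ⊕ K) = M1 ⊕ M2 — the shared key cancels under XOR.
f4 xor 59 = ad
07 xor 86 = 81
9d xor 66 = fb
d9 xor 8e = 57
3f xor f9 = c6
12 xor 8e = 9c
18 xor bc = a4
ea xor 2d = c7
25 xor 85 = a0
c2 xor a3 = 61
e7 xor a9 = 4e
86 xor 09 = 8f
96 xor cb = 5d
7e xor 55 = 2b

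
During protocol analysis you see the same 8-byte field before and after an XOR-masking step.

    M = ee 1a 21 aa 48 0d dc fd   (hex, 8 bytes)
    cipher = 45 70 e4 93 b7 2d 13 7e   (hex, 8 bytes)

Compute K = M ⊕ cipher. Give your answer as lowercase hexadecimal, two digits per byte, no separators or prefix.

Since cipher = M ⊕ K, XORing both sides with M gives K = M ⊕ cipher.
byte 0: 238 XOR  69 = 171
byte 1:  26 XOR 112 = 106
byte 2:  33 XOR 228 = 197
byte 3: 170 XOR 147 =  57
byte 4:  72 XOR 183 = 255
byte 5:  13 XOR  45 =  32
byte 6: 220 XOR  19 = 207
byte 7: 253 XOR 126 = 131

ab6ac539ff20cf83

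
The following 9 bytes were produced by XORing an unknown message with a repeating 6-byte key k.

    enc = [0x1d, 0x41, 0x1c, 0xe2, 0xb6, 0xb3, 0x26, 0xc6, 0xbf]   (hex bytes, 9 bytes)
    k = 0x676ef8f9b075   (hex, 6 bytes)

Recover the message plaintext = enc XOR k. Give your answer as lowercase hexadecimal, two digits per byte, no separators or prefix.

The 6-byte key repeats, so the effective keystream is 67 6e f8 f9 b0 75 67 6e f8.
byte 0: 1d XOR 67 = 7a
byte 1: 41 XOR 6e = 2f
byte 2: 1c XOR f8 = e4
byte 3: e2 XOR f9 = 1b
byte 4: b6 XOR b0 = 06
byte 5: b3 XOR 75 = c6
byte 6: 26 XOR 67 = 41
byte 7: c6 XOR 6e = a8
byte 8: bf XOR f8 = 47

7a2fe41b06c641a847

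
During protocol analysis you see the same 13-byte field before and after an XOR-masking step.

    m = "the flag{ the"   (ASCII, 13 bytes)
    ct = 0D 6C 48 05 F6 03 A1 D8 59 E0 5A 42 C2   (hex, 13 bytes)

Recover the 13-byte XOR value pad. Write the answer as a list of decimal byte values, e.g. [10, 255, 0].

[121, 4, 45, 37, 144, 111, 192, 191, 34, 192, 46, 42, 167]

Since ct = m ⊕ pad, XORing both sides with m gives pad = m ⊕ ct.
116 XOR  13 = 121
104 XOR 108 =   4
101 XOR  72 =  45
 32 XOR   5 =  37
102 XOR 246 = 144
108 XOR   3 = 111
 97 XOR 161 = 192
103 XOR 216 = 191
123 XOR  89 =  34
 32 XOR 224 = 192
116 XOR  90 =  46
104 XOR  66 =  42
101 XOR 194 = 167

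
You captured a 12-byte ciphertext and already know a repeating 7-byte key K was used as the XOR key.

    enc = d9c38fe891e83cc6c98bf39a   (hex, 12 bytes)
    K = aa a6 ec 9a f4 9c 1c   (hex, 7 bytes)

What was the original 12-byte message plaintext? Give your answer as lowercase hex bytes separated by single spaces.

73 65 63 72 65 74 20 6c 6f 67 69 6e

The 7-byte key repeats, so the effective keystream is aa a6 ec 9a f4 9c 1c aa a6 ec 9a f4.
byte 0: d9 xor aa = 73
byte 1: c3 xor a6 = 65
byte 2: 8f xor ec = 63
byte 3: e8 xor 9a = 72
byte 4: 91 xor f4 = 65
byte 5: e8 xor 9c = 74
byte 6: 3c xor 1c = 20
byte 7: c6 xor aa = 6c
byte 8: c9 xor a6 = 6f
byte 9: 8b xor ec = 67
byte 10: f3 xor 9a = 69
byte 11: 9a xor f4 = 6e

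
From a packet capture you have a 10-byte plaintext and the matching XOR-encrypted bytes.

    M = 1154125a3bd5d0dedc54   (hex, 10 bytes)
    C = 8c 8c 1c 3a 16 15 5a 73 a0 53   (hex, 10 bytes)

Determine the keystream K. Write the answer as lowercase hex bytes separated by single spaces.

Since C = M ⊕ K, XORing both sides with M gives K = M ⊕ C.
byte 0:  17 ^ 140 = 157
byte 1:  84 ^ 140 = 216
byte 2:  18 ^  28 =  14
byte 3:  90 ^  58 =  96
byte 4:  59 ^  22 =  45
byte 5: 213 ^  21 = 192
byte 6: 208 ^  90 = 138
byte 7: 222 ^ 115 = 173
byte 8: 220 ^ 160 = 124
byte 9:  84 ^  83 =   7

9d d8 0e 60 2d c0 8a ad 7c 07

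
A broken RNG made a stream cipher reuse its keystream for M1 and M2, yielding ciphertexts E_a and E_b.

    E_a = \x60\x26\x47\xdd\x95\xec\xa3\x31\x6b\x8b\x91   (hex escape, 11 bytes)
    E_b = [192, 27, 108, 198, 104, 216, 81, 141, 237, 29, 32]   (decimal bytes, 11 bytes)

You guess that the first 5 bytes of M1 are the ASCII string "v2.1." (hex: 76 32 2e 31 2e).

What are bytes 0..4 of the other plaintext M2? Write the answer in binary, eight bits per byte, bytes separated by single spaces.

First, E_a ⊕ E_b = (M1 ⊕ K) ⊕ (M2 ⊕ K) = M1 ⊕ M2, so the key drops out. Then M2 = (M1 ⊕ M2) ⊕ M1 over the first 5 bytes.
byte 0: (60 XOR c0) XOR 76 = a0 XOR 76 = d6
byte 1: (26 XOR 1b) XOR 32 = 3d XOR 32 = 0f
byte 2: (47 XOR 6c) XOR 2e = 2b XOR 2e = 05
byte 3: (dd XOR c6) XOR 31 = 1b XOR 31 = 2a
byte 4: (95 XOR 68) XOR 2e = fd XOR 2e = d3

11010110 00001111 00000101 00101010 11010011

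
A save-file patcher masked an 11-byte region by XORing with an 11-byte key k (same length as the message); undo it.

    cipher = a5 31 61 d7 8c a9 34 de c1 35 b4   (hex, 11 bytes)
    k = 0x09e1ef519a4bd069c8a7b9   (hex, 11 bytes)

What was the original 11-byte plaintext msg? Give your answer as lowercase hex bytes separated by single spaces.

XOR is its own inverse, so applying the key byte-wise gives the result directly.
a5 XOR 09 = ac
31 XOR e1 = d0
61 XOR ef = 8e
d7 XOR 51 = 86
8c XOR 9a = 16
a9 XOR 4b = e2
34 XOR d0 = e4
de XOR 69 = b7
c1 XOR c8 = 09
35 XOR a7 = 92
b4 XOR b9 = 0d

ac d0 8e 86 16 e2 e4 b7 09 92 0d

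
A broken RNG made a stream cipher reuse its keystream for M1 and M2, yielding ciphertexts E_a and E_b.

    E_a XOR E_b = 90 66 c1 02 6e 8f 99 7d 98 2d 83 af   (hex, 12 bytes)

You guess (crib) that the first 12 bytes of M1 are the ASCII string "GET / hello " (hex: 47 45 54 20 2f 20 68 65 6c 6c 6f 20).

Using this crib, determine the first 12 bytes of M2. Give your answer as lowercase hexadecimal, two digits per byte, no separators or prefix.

Since E_a ⊕ E_b = M1 ⊕ M2, XORing with the guessed M1 bytes yields the corresponding M2 bytes: M2 = (E_a ⊕ E_b) ⊕ M1.
90 xor 47 = d7
66 xor 45 = 23
c1 xor 54 = 95
02 xor 20 = 22
6e xor 2f = 41
8f xor 20 = af
99 xor 68 = f1
7d xor 65 = 18
98 xor 6c = f4
2d xor 6c = 41
83 xor 6f = ec
af xor 20 = 8f

d723952241aff118f441ec8f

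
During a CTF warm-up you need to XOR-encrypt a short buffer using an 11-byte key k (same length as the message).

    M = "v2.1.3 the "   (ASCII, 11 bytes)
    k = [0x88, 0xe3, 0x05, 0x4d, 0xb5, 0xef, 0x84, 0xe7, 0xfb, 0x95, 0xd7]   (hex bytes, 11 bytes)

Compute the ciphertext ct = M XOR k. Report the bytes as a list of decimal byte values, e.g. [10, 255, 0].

118 XOR 136 = 254
 50 XOR 227 = 209
 46 XOR   5 =  43
 49 XOR  77 = 124
 46 XOR 181 = 155
 51 XOR 239 = 220
 32 XOR 132 = 164
116 XOR 231 = 147
104 XOR 251 = 147
101 XOR 149 = 240
 32 XOR 215 = 247

[254, 209, 43, 124, 155, 220, 164, 147, 147, 240, 247]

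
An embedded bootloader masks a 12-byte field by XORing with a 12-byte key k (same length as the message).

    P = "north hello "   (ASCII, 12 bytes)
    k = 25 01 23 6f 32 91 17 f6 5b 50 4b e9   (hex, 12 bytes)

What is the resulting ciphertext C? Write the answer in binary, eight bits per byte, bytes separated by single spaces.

01001011 01101110 01010001 00011011 01011010 10110001 01111111 10010011 00110111 00111100 00100100 11001001

byte 0: 01101110 xor 00100101 = 01001011
byte 1: 01101111 xor 00000001 = 01101110
byte 2: 01110010 xor 00100011 = 01010001
byte 3: 01110100 xor 01101111 = 00011011
byte 4: 01101000 xor 00110010 = 01011010
byte 5: 00100000 xor 10010001 = 10110001
byte 6: 01101000 xor 00010111 = 01111111
byte 7: 01100101 xor 11110110 = 10010011
byte 8: 01101100 xor 01011011 = 00110111
byte 9: 01101100 xor 01010000 = 00111100
byte 10: 01101111 xor 01001011 = 00100100
byte 11: 00100000 xor 11101001 = 11001001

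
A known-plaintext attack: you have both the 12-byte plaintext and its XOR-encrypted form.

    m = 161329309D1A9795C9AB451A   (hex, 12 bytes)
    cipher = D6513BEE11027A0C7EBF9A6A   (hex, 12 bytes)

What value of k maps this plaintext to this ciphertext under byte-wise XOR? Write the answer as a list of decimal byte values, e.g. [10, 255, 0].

[192, 66, 18, 222, 140, 24, 237, 153, 183, 20, 223, 112]

Since cipher = m ⊕ k, XORing both sides with m gives k = m ⊕ cipher.
16 xor d6 = c0
13 xor 51 = 42
29 xor 3b = 12
30 xor ee = de
9d xor 11 = 8c
1a xor 02 = 18
97 xor 7a = ed
95 xor 0c = 99
c9 xor 7e = b7
ab xor bf = 14
45 xor 9a = df
1a xor 6a = 70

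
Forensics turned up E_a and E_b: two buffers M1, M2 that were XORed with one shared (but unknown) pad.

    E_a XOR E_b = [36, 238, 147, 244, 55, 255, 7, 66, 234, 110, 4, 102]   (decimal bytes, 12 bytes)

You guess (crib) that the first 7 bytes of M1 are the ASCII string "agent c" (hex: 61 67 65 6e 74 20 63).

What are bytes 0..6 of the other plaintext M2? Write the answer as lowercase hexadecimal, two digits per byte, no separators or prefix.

Since E_a ⊕ E_b = M1 ⊕ M2, XORing with the guessed M1 bytes yields the corresponding M2 bytes: M2 = (E_a ⊕ E_b) ⊕ M1.
 36 ^  97 =  69
238 ^ 103 = 137
147 ^ 101 = 246
244 ^ 110 = 154
 55 ^ 116 =  67
255 ^  32 = 223
  7 ^  99 = 100

4589f69a43df64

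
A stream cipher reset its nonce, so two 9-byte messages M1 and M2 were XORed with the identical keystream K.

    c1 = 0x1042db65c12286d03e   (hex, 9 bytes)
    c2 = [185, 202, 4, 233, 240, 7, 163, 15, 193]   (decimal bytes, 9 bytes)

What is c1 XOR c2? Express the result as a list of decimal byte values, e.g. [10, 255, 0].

c1 ⊕ c2 = (M1 ⊕ K) ⊕ (M2 ⊕ K) = M1 ⊕ M2 — the shared key cancels under XOR.
00010000 XOR 10111001 = 10101001
01000010 XOR 11001010 = 10001000
11011011 XOR 00000100 = 11011111
01100101 XOR 11101001 = 10001100
11000001 XOR 11110000 = 00110001
00100010 XOR 00000111 = 00100101
10000110 XOR 10100011 = 00100101
11010000 XOR 00001111 = 11011111
00111110 XOR 11000001 = 11111111

[169, 136, 223, 140, 49, 37, 37, 223, 255]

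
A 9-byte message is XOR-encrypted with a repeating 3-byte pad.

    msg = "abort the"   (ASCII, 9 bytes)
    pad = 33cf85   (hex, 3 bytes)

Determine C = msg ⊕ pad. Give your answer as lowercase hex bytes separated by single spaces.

The 3-byte key repeats, so the effective keystream is 33 cf 85 33 cf 85 33 cf 85.
byte 0: 61 XOR 33 = 52
byte 1: 62 XOR cf = ad
byte 2: 6f XOR 85 = ea
byte 3: 72 XOR 33 = 41
byte 4: 74 XOR cf = bb
byte 5: 20 XOR 85 = a5
byte 6: 74 XOR 33 = 47
byte 7: 68 XOR cf = a7
byte 8: 65 XOR 85 = e0

52 ad ea 41 bb a5 47 a7 e0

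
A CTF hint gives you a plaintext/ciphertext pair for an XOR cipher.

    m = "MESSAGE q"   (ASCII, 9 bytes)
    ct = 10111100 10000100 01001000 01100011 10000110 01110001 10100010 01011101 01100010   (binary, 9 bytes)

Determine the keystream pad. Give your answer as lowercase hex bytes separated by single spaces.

f1 c1 1b 30 c7 36 e7 7d 13

Since ct = m ⊕ pad, XORing both sides with m gives pad = m ⊕ ct.
4d ⊕ bc = f1
45 ⊕ 84 = c1
53 ⊕ 48 = 1b
53 ⊕ 63 = 30
41 ⊕ 86 = c7
47 ⊕ 71 = 36
45 ⊕ a2 = e7
20 ⊕ 5d = 7d
71 ⊕ 62 = 13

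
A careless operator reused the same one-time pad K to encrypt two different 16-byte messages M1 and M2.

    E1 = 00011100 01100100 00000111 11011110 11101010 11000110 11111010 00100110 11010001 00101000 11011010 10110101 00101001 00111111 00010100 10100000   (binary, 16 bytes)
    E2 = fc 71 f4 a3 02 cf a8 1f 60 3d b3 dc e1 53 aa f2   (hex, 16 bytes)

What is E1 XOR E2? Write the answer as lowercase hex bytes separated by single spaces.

e0 15 f3 7d e8 09 52 39 b1 15 69 69 c8 6c be 52

E1 ⊕ E2 = (M1 ⊕ K) ⊕ (M2 ⊕ K) = M1 ⊕ M2 — the shared key cancels under XOR.
 28 ^ 252 = 224
100 ^ 113 =  21
  7 ^ 244 = 243
222 ^ 163 = 125
234 ^   2 = 232
198 ^ 207 =   9
250 ^ 168 =  82
 38 ^  31 =  57
209 ^  96 = 177
 40 ^  61 =  21
218 ^ 179 = 105
181 ^ 220 = 105
 41 ^ 225 = 200
 63 ^  83 = 108
 20 ^ 170 = 190
160 ^ 242 =  82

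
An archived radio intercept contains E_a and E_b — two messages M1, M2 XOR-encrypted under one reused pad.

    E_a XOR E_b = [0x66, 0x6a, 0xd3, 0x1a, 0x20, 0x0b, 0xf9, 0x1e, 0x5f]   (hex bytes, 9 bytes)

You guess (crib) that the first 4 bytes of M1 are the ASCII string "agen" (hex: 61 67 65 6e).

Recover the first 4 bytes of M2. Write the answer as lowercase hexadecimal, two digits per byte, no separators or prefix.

070db674

Since E_a ⊕ E_b = M1 ⊕ M2, XORing with the guessed M1 bytes yields the corresponding M2 bytes: M2 = (E_a ⊕ E_b) ⊕ M1.
102 XOR  97 =   7
106 XOR 103 =  13
211 XOR 101 = 182
 26 XOR 110 = 116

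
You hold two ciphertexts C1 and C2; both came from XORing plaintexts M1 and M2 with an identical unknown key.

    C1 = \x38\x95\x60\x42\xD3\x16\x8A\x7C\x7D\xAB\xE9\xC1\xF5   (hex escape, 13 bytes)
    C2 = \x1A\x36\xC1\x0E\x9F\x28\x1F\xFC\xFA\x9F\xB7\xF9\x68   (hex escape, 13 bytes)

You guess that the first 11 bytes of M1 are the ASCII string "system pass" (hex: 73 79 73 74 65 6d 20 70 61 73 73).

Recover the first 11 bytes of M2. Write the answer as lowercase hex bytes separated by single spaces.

51 da d2 38 29 53 b5 f0 e6 47 2d

First, C1 ⊕ C2 = (M1 ⊕ K) ⊕ (M2 ⊕ K) = M1 ⊕ M2, so the key drops out. Then M2 = (M1 ⊕ M2) ⊕ M1 over the first 11 bytes.
byte 0: (38 ⊕ 1a) ⊕ 73 = 22 ⊕ 73 = 51
byte 1: (95 ⊕ 36) ⊕ 79 = a3 ⊕ 79 = da
byte 2: (60 ⊕ c1) ⊕ 73 = a1 ⊕ 73 = d2
byte 3: (42 ⊕ 0e) ⊕ 74 = 4c ⊕ 74 = 38
byte 4: (d3 ⊕ 9f) ⊕ 65 = 4c ⊕ 65 = 29
byte 5: (16 ⊕ 28) ⊕ 6d = 3e ⊕ 6d = 53
byte 6: (8a ⊕ 1f) ⊕ 20 = 95 ⊕ 20 = b5
byte 7: (7c ⊕ fc) ⊕ 70 = 80 ⊕ 70 = f0
byte 8: (7d ⊕ fa) ⊕ 61 = 87 ⊕ 61 = e6
byte 9: (ab ⊕ 9f) ⊕ 73 = 34 ⊕ 73 = 47
byte 10: (e9 ⊕ b7) ⊕ 73 = 5e ⊕ 73 = 2d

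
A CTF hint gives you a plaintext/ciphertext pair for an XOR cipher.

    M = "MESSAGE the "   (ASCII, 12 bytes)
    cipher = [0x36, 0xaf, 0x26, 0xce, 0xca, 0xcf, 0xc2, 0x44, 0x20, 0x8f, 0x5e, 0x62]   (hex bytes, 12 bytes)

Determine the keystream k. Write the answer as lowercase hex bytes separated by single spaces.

Since cipher = M ⊕ k, XORing both sides with M gives k = M ⊕ cipher.
 77 ^  54 = 123
 69 ^ 175 = 234
 83 ^  38 = 117
 83 ^ 206 = 157
 65 ^ 202 = 139
 71 ^ 207 = 136
 69 ^ 194 = 135
 32 ^  68 = 100
116 ^  32 =  84
104 ^ 143 = 231
101 ^  94 =  59
 32 ^  98 =  66

7b ea 75 9d 8b 88 87 64 54 e7 3b 42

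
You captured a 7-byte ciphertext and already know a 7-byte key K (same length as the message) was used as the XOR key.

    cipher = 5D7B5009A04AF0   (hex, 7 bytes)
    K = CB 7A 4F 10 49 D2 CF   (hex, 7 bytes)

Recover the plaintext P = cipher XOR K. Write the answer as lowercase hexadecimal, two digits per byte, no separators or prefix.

XOR is its own inverse, so applying the key byte-wise gives the result directly.
5d XOR cb = 96
7b XOR 7a = 01
50 XOR 4f = 1f
09 XOR 10 = 19
a0 XOR 49 = e9
4a XOR d2 = 98
f0 XOR cf = 3f

96011f19e9983f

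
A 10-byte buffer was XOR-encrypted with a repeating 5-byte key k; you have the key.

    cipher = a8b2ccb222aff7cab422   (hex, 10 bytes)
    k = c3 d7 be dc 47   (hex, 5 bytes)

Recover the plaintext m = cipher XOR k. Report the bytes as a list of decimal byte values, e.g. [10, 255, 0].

[107, 101, 114, 110, 101, 108, 32, 116, 104, 101]

The 5-byte key repeats, so the effective keystream is c3 d7 be dc 47 c3 d7 be dc 47.
byte 0: a8 ^ c3 = 6b
byte 1: b2 ^ d7 = 65
byte 2: cc ^ be = 72
byte 3: b2 ^ dc = 6e
byte 4: 22 ^ 47 = 65
byte 5: af ^ c3 = 6c
byte 6: f7 ^ d7 = 20
byte 7: ca ^ be = 74
byte 8: b4 ^ dc = 68
byte 9: 22 ^ 47 = 65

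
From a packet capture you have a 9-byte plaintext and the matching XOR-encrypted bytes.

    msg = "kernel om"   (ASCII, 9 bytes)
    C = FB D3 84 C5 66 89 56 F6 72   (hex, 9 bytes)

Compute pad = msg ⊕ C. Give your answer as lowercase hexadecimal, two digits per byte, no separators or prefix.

90b6f6ab03e576991f

Since C = msg ⊕ pad, XORing both sides with msg gives pad = msg ⊕ C.
6b ^ fb = 90
65 ^ d3 = b6
72 ^ 84 = f6
6e ^ c5 = ab
65 ^ 66 = 03
6c ^ 89 = e5
20 ^ 56 = 76
6f ^ f6 = 99
6d ^ 72 = 1f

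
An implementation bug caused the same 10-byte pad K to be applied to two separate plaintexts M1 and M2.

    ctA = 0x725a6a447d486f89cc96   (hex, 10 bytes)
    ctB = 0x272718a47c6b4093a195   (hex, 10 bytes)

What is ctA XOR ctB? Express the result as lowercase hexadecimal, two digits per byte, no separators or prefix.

557d72e001232f1a6d03

ctA ⊕ ctB = (M1 ⊕ K) ⊕ (M2 ⊕ K) = M1 ⊕ M2 — the shared key cancels under XOR.
byte 0: 72 ^ 27 = 55
byte 1: 5a ^ 27 = 7d
byte 2: 6a ^ 18 = 72
byte 3: 44 ^ a4 = e0
byte 4: 7d ^ 7c = 01
byte 5: 48 ^ 6b = 23
byte 6: 6f ^ 40 = 2f
byte 7: 89 ^ 93 = 1a
byte 8: cc ^ a1 = 6d
byte 9: 96 ^ 95 = 03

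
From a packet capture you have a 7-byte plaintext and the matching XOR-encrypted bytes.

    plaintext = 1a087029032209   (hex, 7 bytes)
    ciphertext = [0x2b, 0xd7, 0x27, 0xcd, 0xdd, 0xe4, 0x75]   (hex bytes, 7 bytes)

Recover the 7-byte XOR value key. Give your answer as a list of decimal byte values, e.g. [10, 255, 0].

[49, 223, 87, 228, 222, 198, 124]

Since ciphertext = plaintext ⊕ key, XORing both sides with plaintext gives key = plaintext ⊕ ciphertext.
byte 0: 1a XOR 2b = 31
byte 1: 08 XOR d7 = df
byte 2: 70 XOR 27 = 57
byte 3: 29 XOR cd = e4
byte 4: 03 XOR dd = de
byte 5: 22 XOR e4 = c6
byte 6: 09 XOR 75 = 7c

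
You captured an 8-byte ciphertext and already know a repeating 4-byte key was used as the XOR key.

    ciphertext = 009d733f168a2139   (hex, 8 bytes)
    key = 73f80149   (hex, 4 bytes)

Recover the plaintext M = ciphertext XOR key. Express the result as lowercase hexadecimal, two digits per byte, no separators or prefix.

7365727665722070

The 4-byte key repeats, so the effective keystream is 73 f8 01 49 73 f8 01 49.
byte 0: 00 XOR 73 = 73
byte 1: 9d XOR f8 = 65
byte 2: 73 XOR 01 = 72
byte 3: 3f XOR 49 = 76
byte 4: 16 XOR 73 = 65
byte 5: 8a XOR f8 = 72
byte 6: 21 XOR 01 = 20
byte 7: 39 XOR 49 = 70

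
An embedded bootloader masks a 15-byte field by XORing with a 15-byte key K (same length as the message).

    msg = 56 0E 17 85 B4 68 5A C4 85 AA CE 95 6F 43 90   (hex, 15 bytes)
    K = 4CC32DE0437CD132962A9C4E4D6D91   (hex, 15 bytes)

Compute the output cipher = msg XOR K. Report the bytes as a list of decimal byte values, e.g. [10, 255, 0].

XOR is its own inverse, so applying the key byte-wise gives the result directly.
byte 0:  86 ⊕  76 =  26
byte 1:  14 ⊕ 195 = 205
byte 2:  23 ⊕  45 =  58
byte 3: 133 ⊕ 224 = 101
byte 4: 180 ⊕  67 = 247
byte 5: 104 ⊕ 124 =  20
byte 6:  90 ⊕ 209 = 139
byte 7: 196 ⊕  50 = 246
byte 8: 133 ⊕ 150 =  19
byte 9: 170 ⊕  42 = 128
byte 10: 206 ⊕ 156 =  82
byte 11: 149 ⊕  78 = 219
byte 12: 111 ⊕  77 =  34
byte 13:  67 ⊕ 109 =  46
byte 14: 144 ⊕ 145 =   1

[26, 205, 58, 101, 247, 20, 139, 246, 19, 128, 82, 219, 34, 46, 1]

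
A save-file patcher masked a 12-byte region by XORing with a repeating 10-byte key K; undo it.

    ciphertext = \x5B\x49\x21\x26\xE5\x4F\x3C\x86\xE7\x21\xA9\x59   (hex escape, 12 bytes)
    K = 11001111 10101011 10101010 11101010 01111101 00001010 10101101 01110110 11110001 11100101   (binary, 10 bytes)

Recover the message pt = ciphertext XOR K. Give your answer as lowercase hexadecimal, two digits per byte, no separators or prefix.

The 10-byte key repeats, so the effective keystream is cf ab aa ea 7d 0a ad 76 f1 e5 cf ab.
byte 0: 5b xor cf = 94
byte 1: 49 xor ab = e2
byte 2: 21 xor aa = 8b
byte 3: 26 xor ea = cc
byte 4: e5 xor 7d = 98
byte 5: 4f xor 0a = 45
byte 6: 3c xor ad = 91
byte 7: 86 xor 76 = f0
byte 8: e7 xor f1 = 16
byte 9: 21 xor e5 = c4
byte 10: a9 xor cf = 66
byte 11: 59 xor ab = f2

94e28bcc984591f016c466f2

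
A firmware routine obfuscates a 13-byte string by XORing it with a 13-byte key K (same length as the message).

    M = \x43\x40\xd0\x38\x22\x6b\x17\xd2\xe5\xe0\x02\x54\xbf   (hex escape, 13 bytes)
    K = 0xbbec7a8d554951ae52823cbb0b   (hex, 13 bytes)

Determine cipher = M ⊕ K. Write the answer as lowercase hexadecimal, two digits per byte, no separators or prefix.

XOR is its own inverse, so applying the key byte-wise gives the result directly.
43 XOR bb = f8
40 XOR ec = ac
d0 XOR 7a = aa
38 XOR 8d = b5
22 XOR 55 = 77
6b XOR 49 = 22
17 XOR 51 = 46
d2 XOR ae = 7c
e5 XOR 52 = b7
e0 XOR 82 = 62
02 XOR 3c = 3e
54 XOR bb = ef
bf XOR 0b = b4

f8acaab57722467cb7623eefb4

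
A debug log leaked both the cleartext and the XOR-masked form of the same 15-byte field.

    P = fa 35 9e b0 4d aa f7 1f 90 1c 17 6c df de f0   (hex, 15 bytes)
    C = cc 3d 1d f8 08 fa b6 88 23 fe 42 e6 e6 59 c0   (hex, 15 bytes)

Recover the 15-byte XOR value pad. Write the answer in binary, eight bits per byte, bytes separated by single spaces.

00110110 00001000 10000011 01001000 01000101 01010000 01000001 10010111 10110011 11100010 01010101 10001010 00111001 10000111 00110000

Since C = P ⊕ pad, XORing both sides with P gives pad = P ⊕ C.
fa xor cc = 36
35 xor 3d = 08
9e xor 1d = 83
b0 xor f8 = 48
4d xor 08 = 45
aa xor fa = 50
f7 xor b6 = 41
1f xor 88 = 97
90 xor 23 = b3
1c xor fe = e2
17 xor 42 = 55
6c xor e6 = 8a
df xor e6 = 39
de xor 59 = 87
f0 xor c0 = 30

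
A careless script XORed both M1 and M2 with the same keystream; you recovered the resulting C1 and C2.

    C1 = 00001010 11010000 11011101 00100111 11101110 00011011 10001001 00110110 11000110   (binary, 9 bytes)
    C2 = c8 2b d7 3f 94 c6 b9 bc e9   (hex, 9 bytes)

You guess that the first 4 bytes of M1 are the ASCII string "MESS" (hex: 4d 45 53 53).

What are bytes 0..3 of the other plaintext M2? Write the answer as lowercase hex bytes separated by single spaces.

8f be 59 4b

First, C1 ⊕ C2 = (M1 ⊕ K) ⊕ (M2 ⊕ K) = M1 ⊕ M2, so the key drops out. Then M2 = (M1 ⊕ M2) ⊕ M1 over the first 4 bytes.
byte 0: (0a XOR c8) XOR 4d = c2 XOR 4d = 8f
byte 1: (d0 XOR 2b) XOR 45 = fb XOR 45 = be
byte 2: (dd XOR d7) XOR 53 = 0a XOR 53 = 59
byte 3: (27 XOR 3f) XOR 53 = 18 XOR 53 = 4b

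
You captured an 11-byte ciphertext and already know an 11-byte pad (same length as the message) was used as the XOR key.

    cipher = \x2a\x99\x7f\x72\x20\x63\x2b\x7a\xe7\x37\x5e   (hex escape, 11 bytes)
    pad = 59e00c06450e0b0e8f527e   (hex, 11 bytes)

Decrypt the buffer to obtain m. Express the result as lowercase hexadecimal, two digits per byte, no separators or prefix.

73797374656d2074686520

XOR is its own inverse, so applying the key byte-wise gives the result directly.
2a ^ 59 = 73
99 ^ e0 = 79
7f ^ 0c = 73
72 ^ 06 = 74
20 ^ 45 = 65
63 ^ 0e = 6d
2b ^ 0b = 20
7a ^ 0e = 74
e7 ^ 8f = 68
37 ^ 52 = 65
5e ^ 7e = 20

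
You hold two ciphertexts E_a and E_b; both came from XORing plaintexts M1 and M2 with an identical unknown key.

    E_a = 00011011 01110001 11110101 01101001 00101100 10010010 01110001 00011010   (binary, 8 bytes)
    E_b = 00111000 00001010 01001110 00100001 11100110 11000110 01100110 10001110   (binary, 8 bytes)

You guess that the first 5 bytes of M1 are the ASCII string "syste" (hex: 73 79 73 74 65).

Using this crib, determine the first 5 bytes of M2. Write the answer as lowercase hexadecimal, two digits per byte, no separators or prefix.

First, E_a ⊕ E_b = (M1 ⊕ K) ⊕ (M2 ⊕ K) = M1 ⊕ M2, so the key drops out. Then M2 = (M1 ⊕ M2) ⊕ M1 over the first 5 bytes.
byte 0: (1b xor 38) xor 73 = 23 xor 73 = 50
byte 1: (71 xor 0a) xor 79 = 7b xor 79 = 02
byte 2: (f5 xor 4e) xor 73 = bb xor 73 = c8
byte 3: (69 xor 21) xor 74 = 48 xor 74 = 3c
byte 4: (2c xor e6) xor 65 = ca xor 65 = af

5002c83caf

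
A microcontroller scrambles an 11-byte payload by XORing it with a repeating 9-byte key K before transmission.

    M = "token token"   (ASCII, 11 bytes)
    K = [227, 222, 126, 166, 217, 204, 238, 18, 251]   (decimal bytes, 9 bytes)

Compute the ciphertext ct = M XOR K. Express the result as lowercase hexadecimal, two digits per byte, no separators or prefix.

The 9-byte key repeats, so the effective keystream is e3 de 7e a6 d9 cc ee 12 fb e3 de.
byte 0: 01110100 XOR 11100011 = 10010111
byte 1: 01101111 XOR 11011110 = 10110001
byte 2: 01101011 XOR 01111110 = 00010101
byte 3: 01100101 XOR 10100110 = 11000011
byte 4: 01101110 XOR 11011001 = 10110111
byte 5: 00100000 XOR 11001100 = 11101100
byte 6: 01110100 XOR 11101110 = 10011010
byte 7: 01101111 XOR 00010010 = 01111101
byte 8: 01101011 XOR 11111011 = 10010000
byte 9: 01100101 XOR 11100011 = 10000110
byte 10: 01101110 XOR 11011110 = 10110000

97b115c3b7ec9a7d9086b0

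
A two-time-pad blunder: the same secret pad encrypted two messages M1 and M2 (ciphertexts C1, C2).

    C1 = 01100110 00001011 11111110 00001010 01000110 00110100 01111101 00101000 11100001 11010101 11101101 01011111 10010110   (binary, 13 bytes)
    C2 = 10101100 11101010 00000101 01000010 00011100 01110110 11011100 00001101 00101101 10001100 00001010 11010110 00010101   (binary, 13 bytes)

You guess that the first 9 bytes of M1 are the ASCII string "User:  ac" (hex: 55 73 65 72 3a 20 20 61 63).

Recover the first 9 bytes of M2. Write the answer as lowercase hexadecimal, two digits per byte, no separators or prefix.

9f929e3a60628144af

First, C1 ⊕ C2 = (M1 ⊕ K) ⊕ (M2 ⊕ K) = M1 ⊕ M2, so the key drops out. Then M2 = (M1 ⊕ M2) ⊕ M1 over the first 9 bytes.
byte 0: (66 ⊕ ac) ⊕ 55 = ca ⊕ 55 = 9f
byte 1: (0b ⊕ ea) ⊕ 73 = e1 ⊕ 73 = 92
byte 2: (fe ⊕ 05) ⊕ 65 = fb ⊕ 65 = 9e
byte 3: (0a ⊕ 42) ⊕ 72 = 48 ⊕ 72 = 3a
byte 4: (46 ⊕ 1c) ⊕ 3a = 5a ⊕ 3a = 60
byte 5: (34 ⊕ 76) ⊕ 20 = 42 ⊕ 20 = 62
byte 6: (7d ⊕ dc) ⊕ 20 = a1 ⊕ 20 = 81
byte 7: (28 ⊕ 0d) ⊕ 61 = 25 ⊕ 61 = 44
byte 8: (e1 ⊕ 2d) ⊕ 63 = cc ⊕ 63 = af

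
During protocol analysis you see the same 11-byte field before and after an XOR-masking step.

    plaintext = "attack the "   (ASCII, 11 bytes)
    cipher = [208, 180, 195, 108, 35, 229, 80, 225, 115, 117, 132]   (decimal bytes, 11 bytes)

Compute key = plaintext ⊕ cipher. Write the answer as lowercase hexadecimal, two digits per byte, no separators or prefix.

b1c0b70d408e70951b10a4

Since cipher = plaintext ⊕ key, XORing both sides with plaintext gives key = plaintext ⊕ cipher.
61 xor d0 = b1
74 xor b4 = c0
74 xor c3 = b7
61 xor 6c = 0d
63 xor 23 = 40
6b xor e5 = 8e
20 xor 50 = 70
74 xor e1 = 95
68 xor 73 = 1b
65 xor 75 = 10
20 xor 84 = a4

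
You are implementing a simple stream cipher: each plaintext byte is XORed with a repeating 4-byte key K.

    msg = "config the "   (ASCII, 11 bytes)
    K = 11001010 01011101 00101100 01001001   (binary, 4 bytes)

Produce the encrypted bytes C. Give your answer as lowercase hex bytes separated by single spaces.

The 4-byte key repeats, so the effective keystream is ca 5d 2c 49 ca 5d 2c 49 ca 5d 2c.
byte 0: 63 xor ca = a9
byte 1: 6f xor 5d = 32
byte 2: 6e xor 2c = 42
byte 3: 66 xor 49 = 2f
byte 4: 69 xor ca = a3
byte 5: 67 xor 5d = 3a
byte 6: 20 xor 2c = 0c
byte 7: 74 xor 49 = 3d
byte 8: 68 xor ca = a2
byte 9: 65 xor 5d = 38
byte 10: 20 xor 2c = 0c

a9 32 42 2f a3 3a 0c 3d a2 38 0c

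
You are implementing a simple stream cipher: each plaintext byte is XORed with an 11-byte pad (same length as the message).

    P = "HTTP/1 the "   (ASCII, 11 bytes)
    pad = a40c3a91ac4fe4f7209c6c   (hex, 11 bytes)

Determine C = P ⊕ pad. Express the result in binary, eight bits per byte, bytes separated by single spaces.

 72 ⊕ 164 = 236
 84 ⊕  12 =  88
 84 ⊕  58 = 110
 80 ⊕ 145 = 193
 47 ⊕ 172 = 131
 49 ⊕  79 = 126
 32 ⊕ 228 = 196
116 ⊕ 247 = 131
104 ⊕  32 =  72
101 ⊕ 156 = 249
 32 ⊕ 108 =  76

11101100 01011000 01101110 11000001 10000011 01111110 11000100 10000011 01001000 11111001 01001100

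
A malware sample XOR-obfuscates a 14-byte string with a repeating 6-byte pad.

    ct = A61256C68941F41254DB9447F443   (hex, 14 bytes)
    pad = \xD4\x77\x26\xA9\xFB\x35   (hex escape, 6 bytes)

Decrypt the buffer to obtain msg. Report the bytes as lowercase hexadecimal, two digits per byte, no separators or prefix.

7265706f7274206572726f722034

The 6-byte key repeats, so the effective keystream is d4 77 26 a9 fb 35 d4 77 26 a9 fb 35 d4 77.
byte 0: a6 ⊕ d4 = 72
byte 1: 12 ⊕ 77 = 65
byte 2: 56 ⊕ 26 = 70
byte 3: c6 ⊕ a9 = 6f
byte 4: 89 ⊕ fb = 72
byte 5: 41 ⊕ 35 = 74
byte 6: f4 ⊕ d4 = 20
byte 7: 12 ⊕ 77 = 65
byte 8: 54 ⊕ 26 = 72
byte 9: db ⊕ a9 = 72
byte 10: 94 ⊕ fb = 6f
byte 11: 47 ⊕ 35 = 72
byte 12: f4 ⊕ d4 = 20
byte 13: 43 ⊕ 77 = 34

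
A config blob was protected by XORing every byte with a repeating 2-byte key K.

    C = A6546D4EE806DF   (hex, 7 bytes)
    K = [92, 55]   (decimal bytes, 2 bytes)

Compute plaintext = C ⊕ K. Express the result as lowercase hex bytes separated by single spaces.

fa 63 31 79 b4 31 83

The 2-byte key repeats, so the effective keystream is 5c 37 5c 37 5c 37 5c.
byte 0: a6 XOR 5c = fa
byte 1: 54 XOR 37 = 63
byte 2: 6d XOR 5c = 31
byte 3: 4e XOR 37 = 79
byte 4: e8 XOR 5c = b4
byte 5: 06 XOR 37 = 31
byte 6: df XOR 5c = 83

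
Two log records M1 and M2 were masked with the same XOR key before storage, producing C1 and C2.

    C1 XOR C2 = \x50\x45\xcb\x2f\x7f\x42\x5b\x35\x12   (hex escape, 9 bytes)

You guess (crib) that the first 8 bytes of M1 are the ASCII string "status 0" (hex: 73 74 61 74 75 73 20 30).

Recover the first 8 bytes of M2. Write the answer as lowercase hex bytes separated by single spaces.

Since C1 ⊕ C2 = M1 ⊕ M2, XORing with the guessed M1 bytes yields the corresponding M2 bytes: M2 = (C1 ⊕ C2) ⊕ M1.
byte 0: 50 ⊕ 73 = 23
byte 1: 45 ⊕ 74 = 31
byte 2: cb ⊕ 61 = aa
byte 3: 2f ⊕ 74 = 5b
byte 4: 7f ⊕ 75 = 0a
byte 5: 42 ⊕ 73 = 31
byte 6: 5b ⊕ 20 = 7b
byte 7: 35 ⊕ 30 = 05

23 31 aa 5b 0a 31 7b 05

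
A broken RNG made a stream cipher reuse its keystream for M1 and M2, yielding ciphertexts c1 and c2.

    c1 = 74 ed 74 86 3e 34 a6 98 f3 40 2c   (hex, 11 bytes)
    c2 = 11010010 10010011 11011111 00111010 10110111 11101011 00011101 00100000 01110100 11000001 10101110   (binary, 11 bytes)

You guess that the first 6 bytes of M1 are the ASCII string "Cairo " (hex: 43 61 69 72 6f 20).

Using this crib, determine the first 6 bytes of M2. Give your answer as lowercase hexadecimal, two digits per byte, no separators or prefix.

First, c1 ⊕ c2 = (M1 ⊕ K) ⊕ (M2 ⊕ K) = M1 ⊕ M2, so the key drops out. Then M2 = (M1 ⊕ M2) ⊕ M1 over the first 6 bytes.
byte 0: (74 ⊕ d2) ⊕ 43 = a6 ⊕ 43 = e5
byte 1: (ed ⊕ 93) ⊕ 61 = 7e ⊕ 61 = 1f
byte 2: (74 ⊕ df) ⊕ 69 = ab ⊕ 69 = c2
byte 3: (86 ⊕ 3a) ⊕ 72 = bc ⊕ 72 = ce
byte 4: (3e ⊕ b7) ⊕ 6f = 89 ⊕ 6f = e6
byte 5: (34 ⊕ eb) ⊕ 20 = df ⊕ 20 = ff

e51fc2cee6ff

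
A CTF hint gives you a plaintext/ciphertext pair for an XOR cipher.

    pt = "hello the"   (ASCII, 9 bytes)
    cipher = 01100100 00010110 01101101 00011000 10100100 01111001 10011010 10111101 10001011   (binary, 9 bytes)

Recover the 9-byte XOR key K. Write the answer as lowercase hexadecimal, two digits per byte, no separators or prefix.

Since cipher = pt ⊕ K, XORing both sides with pt gives K = pt ⊕ cipher.
byte 0: 68 xor 64 = 0c
byte 1: 65 xor 16 = 73
byte 2: 6c xor 6d = 01
byte 3: 6c xor 18 = 74
byte 4: 6f xor a4 = cb
byte 5: 20 xor 79 = 59
byte 6: 74 xor 9a = ee
byte 7: 68 xor bd = d5
byte 8: 65 xor 8b = ee

0c730174cb59eed5ee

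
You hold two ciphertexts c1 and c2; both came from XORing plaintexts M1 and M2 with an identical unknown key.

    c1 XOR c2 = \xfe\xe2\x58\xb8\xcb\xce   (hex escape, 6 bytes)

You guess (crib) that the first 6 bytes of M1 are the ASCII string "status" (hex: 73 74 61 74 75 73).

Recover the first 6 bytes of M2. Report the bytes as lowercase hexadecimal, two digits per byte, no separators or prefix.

Since c1 ⊕ c2 = M1 ⊕ M2, XORing with the guessed M1 bytes yields the corresponding M2 bytes: M2 = (c1 ⊕ c2) ⊕ M1.
byte 0: fe XOR 73 = 8d
byte 1: e2 XOR 74 = 96
byte 2: 58 XOR 61 = 39
byte 3: b8 XOR 74 = cc
byte 4: cb XOR 75 = be
byte 5: ce XOR 73 = bd

8d9639ccbebd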